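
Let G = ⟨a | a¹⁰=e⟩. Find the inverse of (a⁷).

The order of (a⁷) is 10 (smallest k with (a⁷)ᵏ = e), so (a⁷)⁻¹ = (a⁷)⁹ = a³.
Check: (a⁷) · (a³) → (a⁷) · a³ = e, giving e as required.

Answer: a³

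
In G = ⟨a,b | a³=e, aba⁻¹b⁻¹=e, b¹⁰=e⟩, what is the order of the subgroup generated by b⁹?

|⟨b⁹⟩| equals the order of b⁹. Compute successive powers until reaching e:
  (b⁹)¹ = b⁹, (b⁹)² = b⁸, (b⁹)³ = b⁷, (b⁹)⁴ = b⁶, (b⁹)⁵ = b⁵, (b⁹)⁶ = b⁴, (b⁹)⁷ = b³, (b⁹)⁸ = b², (b⁹)⁹ = b, (b⁹)¹⁰ = e.
The smallest positive k with (b⁹)ᵏ = e is 10, so |⟨b⁹⟩| = 10.

Answer: 10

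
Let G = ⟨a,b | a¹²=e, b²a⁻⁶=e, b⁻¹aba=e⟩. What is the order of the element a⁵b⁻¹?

Compute successive powers until reaching e:
  (a⁵b⁻¹)¹ = a⁵b⁻¹, (a⁵b⁻¹)² = a⁶, (a⁵b⁻¹)³ = a⁵b, (a⁵b⁻¹)⁴ = e.
The smallest positive k with (a⁵b⁻¹)ᵏ = e is 4.

Answer: 4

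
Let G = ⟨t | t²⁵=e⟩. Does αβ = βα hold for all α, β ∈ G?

G has a single generator, so G is cyclic and hence abelian.

Answer: Yes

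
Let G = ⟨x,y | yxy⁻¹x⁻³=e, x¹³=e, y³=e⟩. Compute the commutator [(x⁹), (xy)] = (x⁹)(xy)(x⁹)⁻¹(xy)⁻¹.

[(x⁹), (xy)] = (x⁹)·(xy)·(x⁹)⁻¹·(xy)⁻¹.
  (x⁹) · (xy) = x¹⁰y
  (x¹⁰y) · (x⁴) = x⁹y
  (x⁹y) · (x⁴y²) = x⁸

Answer: x⁸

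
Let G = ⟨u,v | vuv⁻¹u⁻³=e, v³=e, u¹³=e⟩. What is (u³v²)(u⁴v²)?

Compute (u³v²) · (u⁴v²) by multiplying left to right and reducing via the relations at each step:
  (u³v²) · u⁴ = v²
  (v²) · v² = v

Answer: v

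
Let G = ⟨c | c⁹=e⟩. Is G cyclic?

|G| = 9. The element c has order 9 (its powers give 9 distinct elements), so ⟨c⟩ = G and G is cyclic.

Answer: Yes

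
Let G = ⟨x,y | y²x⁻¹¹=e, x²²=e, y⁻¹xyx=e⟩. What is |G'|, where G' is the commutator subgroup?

G' = [G, G] is generated by all commutators. The generator-pair commutators are: [x, y] = x².
The subgroup they normally generate is {e, x², x⁴, x⁶, x⁸, x¹⁰, x¹², x¹⁴, x¹⁶, x¹⁸, x²⁰}, of order 11.
Check: |G/G'| = 44/11 = 4 is the order of the abelianisation.

Answer: 11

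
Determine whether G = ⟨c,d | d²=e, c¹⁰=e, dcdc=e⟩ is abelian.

c·d = cd but d·c = c⁹d, so c·d ≠ d·c and G is not abelian.

Answer: No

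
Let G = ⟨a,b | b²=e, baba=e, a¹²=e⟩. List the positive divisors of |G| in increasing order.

|G| = 24 = 2³ · 3. By Lagrange's theorem the order of any subgroup divides 24; the divisors of 24 are 1, 2, 3, 4, 6, 8, 12, 24.

Answer: 1, 2, 3, 4, 6, 8, 12, 24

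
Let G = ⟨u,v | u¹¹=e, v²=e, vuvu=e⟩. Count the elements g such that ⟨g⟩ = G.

⟨g⟩ = G would require ord(g) = |G| = 22, but the maximum element order in G is 11 < 22. So G is not cyclic and no single element generates it: the count is 0.

Answer: 0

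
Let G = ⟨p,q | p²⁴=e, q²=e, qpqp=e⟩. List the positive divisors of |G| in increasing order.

|G| = 48 = 2⁴ · 3. By Lagrange's theorem the order of any subgroup divides 48; the divisors of 48 are 1, 2, 3, 4, 6, 8, 12, 16, 24, 48.

Answer: 1, 2, 3, 4, 6, 8, 12, 16, 24, 48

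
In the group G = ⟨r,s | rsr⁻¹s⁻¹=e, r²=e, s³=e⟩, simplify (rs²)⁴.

Compute successive powers of (rs²), reducing at each step:
  (rs²)²: (rs²) · r = s²;   (s²) · s² = s
  (rs²)³: s · r = rs;   (rs) · s² = r
  (rs²)⁴: r · r = e;   e · s² = s²

Answer: s²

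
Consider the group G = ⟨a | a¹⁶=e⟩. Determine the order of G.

G is generated by a single element, so G is cyclic. The relator gives a¹⁶ = e and no smaller power is forced to be e, so the 16 powers {a, e, a², a³, a⁴, a⁵, a⁶, a⁷, a⁸, a⁹, a¹², a¹³, a¹¹, a¹⁰, a¹⁴, a¹⁵} are distinct. Hence |G| = 16.

Answer: 16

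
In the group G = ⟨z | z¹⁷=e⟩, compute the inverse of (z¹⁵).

The order of (z¹⁵) is 17 (smallest k with (z¹⁵)ᵏ = e), so (z¹⁵)⁻¹ = (z¹⁵)¹⁶ = z².
Check: (z¹⁵) · (z²) → (z¹⁵) · z² = e, giving e as required.

Answer: z²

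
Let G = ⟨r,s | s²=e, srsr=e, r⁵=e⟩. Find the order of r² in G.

Compute successive powers until reaching e:
  (r²)¹ = r², (r²)² = r⁴, (r²)³ = r, (r²)⁴ = r³, (r²)⁵ = e.
The smallest positive k with (r²)ᵏ = e is 5.

Answer: 5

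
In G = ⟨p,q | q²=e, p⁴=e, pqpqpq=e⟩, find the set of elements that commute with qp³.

⟨qp³⟩ ⊆ C_G(qp³) since powers of qp³ commute with qp³; so |C_G(qp³)| ≥ |⟨qp³⟩| = 3.
By orbit–stabilizer, |C_G(qp³)| = |G| / |conj. class of qp³| = 24 / 8 = 3.
The 3 elements commuting with qp³ are {e, pq, qp³}.

Answer: {e, pq, qp³}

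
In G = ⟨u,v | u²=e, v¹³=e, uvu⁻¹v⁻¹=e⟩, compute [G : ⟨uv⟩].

First find ord(uv) by computing successive powers:
  (uv)¹ = uv, (uv)² = v², (uv)³ = uv³, (uv)⁴ = v⁴, (uv)⁵ = uv⁵, (uv)⁶ = v⁶, (uv)⁷ = uv⁷, (uv)⁸ = v⁸, (uv)⁹ = uv⁹, (uv)¹⁰ = v¹⁰, (uv)¹¹ = uv¹¹, (uv)¹² = v¹², (uv)¹³ = u, (uv)¹⁴ = v, (uv)¹⁵ = uv², (uv)¹⁶ = v³, (uv)¹⁷ = uv⁴, (uv)¹⁸ = v⁵, (uv)¹⁹ = uv⁶, (uv)²⁰ = v⁷, (uv)²¹ = uv⁸, (uv)²² = v⁹, (uv)²³ = uv¹⁰, (uv)²⁴ = v¹¹, (uv)²⁵ = uv¹², (uv)²⁶ = e.
So |⟨uv⟩| = ord(uv) = 26. With |G| = 26, by Lagrange [G : ⟨uv⟩] = 26/26 = 1.

Answer: 1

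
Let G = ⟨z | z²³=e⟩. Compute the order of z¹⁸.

Compute successive powers until reaching e:
  (z¹⁸)¹ = z¹⁸, (z¹⁸)² = z¹³, (z¹⁸)³ = z⁸, (z¹⁸)⁴ = z³, (z¹⁸)⁵ = z²¹, (z¹⁸)⁶ = z¹⁶, (z¹⁸)⁷ = z¹¹, (z¹⁸)⁸ = z⁶, (z¹⁸)⁹ = z, (z¹⁸)¹⁰ = z¹⁹, (z¹⁸)¹¹ = z¹⁴, (z¹⁸)¹² = z⁹, (z¹⁸)¹³ = z⁴, (z¹⁸)¹⁴ = z²², (z¹⁸)¹⁵ = z¹⁷, (z¹⁸)¹⁶ = z¹², (z¹⁸)¹⁷ = z⁷, (z¹⁸)¹⁸ = z², (z¹⁸)¹⁹ = z²⁰, (z¹⁸)²⁰ = z¹⁵, (z¹⁸)²¹ = z¹⁰, (z¹⁸)²² = z⁵, (z¹⁸)²³ = e.
The smallest positive k with (z¹⁸)ᵏ = e is 23.

Answer: 23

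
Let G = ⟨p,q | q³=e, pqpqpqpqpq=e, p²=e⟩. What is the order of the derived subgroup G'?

G' = [G, G] is generated by all commutators. The generator-pair commutators are: [p, q] = pqpq².
The subgroup they normally generate is {e, p, q, q², pq, pqp, pqpq, pqpqp, q²pq²p, q²pq², q²p, pq², qp, qpq, qpqp, pq²pq²p, pq²pq², pq²p, q²pq, q²pqp, q²pqpq, qpq²pq², qpq²p, qpq², pqpq², pq²pq, pq²pqp, pq²pqpq, pqpq²pq², pqpq²p, q²pq²pq, pqpq²pq, pqpq²pqp, pqpq²pqpq, q²pq²pqpq², q²pq²pqp, q²pq²pqpq, q²pqpq²pq², q²pqpq²p, q²pqpq², qpqpq², qpq²pq, qpq²pqp, qpq²pqpq, qpqpq²pq², qpqpq²p, qpqpq²pq, pq²pqpq²pq², pq²pqpq²p, pq²pqpq², q²pqpq²pq, q²pqpq²pqp, qpq²pqpq²p, qpq²pqpq², pq²pqpq²pq, pq²pqpq²pqp, pqpq²pqpq²p, pqpq²pqpq², pqpq²pqpq²pq, qpq²pqpq²pq}, of order 60.
Check: |G/G'| = 60/60 = 1 is the order of the abelianisation.

Answer: 60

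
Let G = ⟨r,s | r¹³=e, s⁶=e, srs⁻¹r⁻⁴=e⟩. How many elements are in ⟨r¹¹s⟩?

|⟨r¹¹s⟩| equals the order of r¹¹s. Compute successive powers until reaching e:
  (r¹¹s)¹ = r¹¹s, (r¹¹s)² = r³s², (r¹¹s)³ = r¹⁰s³, (r¹¹s)⁴ = r¹²s⁴, (r¹¹s)⁵ = r⁷s⁵, (r¹¹s)⁶ = e.
The smallest positive k with (r¹¹s)ᵏ = e is 6, so |⟨r¹¹s⟩| = 6.

Answer: 6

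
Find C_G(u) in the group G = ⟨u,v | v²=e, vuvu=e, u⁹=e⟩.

⟨u⟩ ⊆ C_G(u) since powers of u commute with u; so |C_G(u)| ≥ |⟨u⟩| = 9.
By orbit–stabilizer, |C_G(u)| = |G| / |conj. class of u| = 18 / 2 = 9.
The 9 elements commuting with u are {e, u, u², u³, u⁴, u⁵, u⁶, u⁷, u⁸}.

Answer: {e, u, u², u³, u⁴, u⁵, u⁶, u⁷, u⁸}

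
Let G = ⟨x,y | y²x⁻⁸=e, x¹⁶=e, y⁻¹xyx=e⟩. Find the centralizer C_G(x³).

⟨x³⟩ ⊆ C_G(x³) since powers of x³ commute with x³; so |C_G(x³)| ≥ |⟨x³⟩| = 16.
By orbit–stabilizer, |C_G(x³)| = |G| / |conj. class of x³| = 32 / 2 = 16.
The 16 elements commuting with x³ are {e, x, x², x³, x⁴, x⁵, x⁶, x⁷, x⁸, x⁹, x¹⁰, x¹¹, x¹², x¹³, x¹⁴, x¹⁵}.

Answer: {e, x, x², x³, x⁴, x⁵, x⁶, x⁷, x⁸, x⁹, x¹⁰, x¹¹, x¹², x¹³, x¹⁴, x¹⁵}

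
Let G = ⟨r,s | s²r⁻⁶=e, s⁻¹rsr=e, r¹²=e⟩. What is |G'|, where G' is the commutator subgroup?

G' = [G, G] is generated by all commutators. The generator-pair commutators are: [r, s] = r².
The subgroup they normally generate is {e, r², r⁴, r⁶, r⁸, r¹⁰}, of order 6.
Check: |G/G'| = 24/6 = 4 is the order of the abelianisation.

Answer: 6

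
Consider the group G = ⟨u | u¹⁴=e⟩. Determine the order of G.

G is generated by a single element, so G is cyclic. The relator gives u¹⁴ = e and no smaller power is forced to be e, so the 14 powers {e, u, u², u³, u⁴, u⁵, u⁶, u⁷, u⁸, u⁹, u¹², u¹³, u¹¹, u¹⁰} are distinct. Hence |G| = 14.

Answer: 14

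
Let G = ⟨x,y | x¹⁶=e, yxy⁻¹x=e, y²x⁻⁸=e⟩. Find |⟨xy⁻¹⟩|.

|⟨xy⁻¹⟩| equals the order of xy⁻¹. Compute successive powers until reaching e:
  (xy⁻¹)¹ = xy⁻¹, (xy⁻¹)² = x⁸, (xy⁻¹)³ = xy, (xy⁻¹)⁴ = e.
The smallest positive k with (xy⁻¹)ᵏ = e is 4, so |⟨xy⁻¹⟩| = 4.

Answer: 4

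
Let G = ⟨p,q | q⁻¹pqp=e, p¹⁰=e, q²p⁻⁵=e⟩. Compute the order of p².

Compute successive powers until reaching e:
  (p²)¹ = p², (p²)² = p⁴, (p²)³ = p⁶, (p²)⁴ = p⁸, (p²)⁵ = e.
The smallest positive k with (p²)ᵏ = e is 5.

Answer: 5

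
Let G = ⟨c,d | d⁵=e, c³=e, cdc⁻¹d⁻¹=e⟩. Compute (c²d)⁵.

Compute successive powers of (c²d), reducing at each step:
  (c²d)²: (c²d) · c² = cd;   (cd) · d = cd²
  (c²d)³: (cd²) · c² = d²;   (d²) · d = d³
  (c²d)⁴: (d³) · c² = c²d³;   (c²d³) · d = c²d⁴
  (c²d)⁵: (c²d⁴) · c² = cd⁴;   (cd⁴) · d = c

Answer: c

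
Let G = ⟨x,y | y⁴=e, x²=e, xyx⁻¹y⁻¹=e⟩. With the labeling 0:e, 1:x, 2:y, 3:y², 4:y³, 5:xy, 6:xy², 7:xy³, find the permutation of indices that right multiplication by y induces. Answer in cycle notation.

(0 2 3 4)(1 5 6 7)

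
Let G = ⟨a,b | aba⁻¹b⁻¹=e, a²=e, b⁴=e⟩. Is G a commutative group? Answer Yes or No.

Each pair of generators commutes: a·b = ab = b·a. Since the generators pairwise commute, every element of G commutes with every other, so G is abelian.

Answer: Yes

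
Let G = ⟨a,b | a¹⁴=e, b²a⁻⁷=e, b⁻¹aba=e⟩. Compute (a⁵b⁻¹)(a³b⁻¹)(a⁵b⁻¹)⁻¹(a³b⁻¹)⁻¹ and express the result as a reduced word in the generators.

[(a⁵b⁻¹), (a³b⁻¹)] = (a⁵b⁻¹)·(a³b⁻¹)·(a⁵b⁻¹)⁻¹·(a³b⁻¹)⁻¹.
  (a⁵b⁻¹) · (a³b⁻¹) = a⁹
  (a⁹) · (a⁵b) = b
  b · (a³b) = a⁴

Answer: a⁴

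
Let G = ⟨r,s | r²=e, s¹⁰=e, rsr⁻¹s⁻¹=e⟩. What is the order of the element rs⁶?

Compute successive powers until reaching e:
  (rs⁶)¹ = rs⁶, (rs⁶)² = s², (rs⁶)³ = rs⁸, (rs⁶)⁴ = s⁴, (rs⁶)⁵ = r, (rs⁶)⁶ = s⁶, (rs⁶)⁷ = rs², (rs⁶)⁸ = s⁸, (rs⁶)⁹ = rs⁴, (rs⁶)¹⁰ = e.
The smallest positive k with (rs⁶)ᵏ = e is 10.

Answer: 10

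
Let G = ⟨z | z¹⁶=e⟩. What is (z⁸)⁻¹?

The order of (z⁸) is 2 (smallest k with (z⁸)ᵏ = e), so (z⁸)⁻¹ = (z⁸)¹ = z⁸.
Check: (z⁸) · (z⁸) → (z⁸) · z⁸ = e, giving e as required.

Answer: z⁸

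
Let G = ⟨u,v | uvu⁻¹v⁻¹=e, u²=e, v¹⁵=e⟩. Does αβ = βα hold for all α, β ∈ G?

Each pair of generators commutes: u·v = uv = v·u. Since the generators pairwise commute, every element of G commutes with every other, so G is abelian.

Answer: Yes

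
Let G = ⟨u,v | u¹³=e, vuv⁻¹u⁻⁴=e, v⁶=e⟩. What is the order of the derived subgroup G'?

G' = [G, G] is generated by all commutators. The generator-pair commutators are: [u, v] = u¹⁰.
The subgroup they normally generate is {e, u, u², u³, u⁴, u⁵, u⁶, u⁷, u⁸, u⁹, u¹⁰, u¹¹, u¹²}, of order 13.
Check: |G/G'| = 78/13 = 6 is the order of the abelianisation.

Answer: 13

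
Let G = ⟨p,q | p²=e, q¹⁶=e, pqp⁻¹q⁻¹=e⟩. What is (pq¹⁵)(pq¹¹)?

Compute (pq¹⁵) · (pq¹¹) by multiplying left to right and reducing via the relations at each step:
  (pq¹⁵) · p = q¹⁵
  (q¹⁵) · q¹¹ = q¹⁰

Answer: q¹⁰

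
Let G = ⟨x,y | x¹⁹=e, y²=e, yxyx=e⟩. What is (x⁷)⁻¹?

The order of (x⁷) is 19 (smallest k with (x⁷)ᵏ = e), so (x⁷)⁻¹ = (x⁷)¹⁸ = x¹².
Check: (x⁷) · (x¹²) → (x⁷) · x¹² = e, giving e as required.

Answer: x¹²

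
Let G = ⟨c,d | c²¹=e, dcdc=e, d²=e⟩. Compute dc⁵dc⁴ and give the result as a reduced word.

Multiply left to right, reducing at each step:
  d · c⁵ = c¹⁶d
  (c¹⁶d) · d = c¹⁶
  (c¹⁶) · c⁴ = c²⁰

Answer: c²⁰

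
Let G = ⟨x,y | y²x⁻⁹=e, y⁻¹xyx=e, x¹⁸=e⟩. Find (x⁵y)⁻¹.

The order of (x⁵y) is 4 (smallest k with (x⁵y)ᵏ = e), so (x⁵y)⁻¹ = (x⁵y)³ = x⁵y⁻¹.
Check: (x⁵y) · (x⁵y⁻¹) → (x⁵y) · x⁵ = y;   y · y⁻¹ = e, giving e as required.

Answer: x⁵y⁻¹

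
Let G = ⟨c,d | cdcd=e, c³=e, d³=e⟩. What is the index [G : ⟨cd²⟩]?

First find ord(cd²) by computing successive powers:
  (cd²)¹ = cd², (cd²)² = dc², (cd²)³ = e.
So |⟨cd²⟩| = ord(cd²) = 3. With |G| = 12, by Lagrange [G : ⟨cd²⟩] = 12/3 = 4.

Answer: 4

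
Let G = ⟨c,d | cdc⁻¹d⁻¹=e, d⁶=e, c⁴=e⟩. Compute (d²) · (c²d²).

Compute (d²) · (c²d²) by multiplying left to right and reducing via the relations at each step:
  (d²) · c² = c²d²
  (c²d²) · d² = c²d⁴

Answer: c²d⁴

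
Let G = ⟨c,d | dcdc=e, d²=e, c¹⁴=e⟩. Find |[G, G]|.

G' = [G, G] is generated by all commutators. The generator-pair commutators are: [c, d] = c².
The subgroup they normally generate is {e, c², c⁴, c⁶, c⁸, c¹⁰, c¹²}, of order 7.
Check: |G/G'| = 28/7 = 4 is the order of the abelianisation.

Answer: 7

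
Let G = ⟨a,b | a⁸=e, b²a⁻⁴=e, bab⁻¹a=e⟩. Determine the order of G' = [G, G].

G' = [G, G] is generated by all commutators. The generator-pair commutators are: [a, b] = a².
The subgroup they normally generate is {e, a², a⁴, a⁶}, of order 4.
Check: |G/G'| = 16/4 = 4 is the order of the abelianisation.

Answer: 4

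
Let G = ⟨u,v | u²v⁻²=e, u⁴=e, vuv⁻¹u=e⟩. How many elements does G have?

Enumerate words in the generators, reducing via the relations: the distinct elements are
  {e, u, v, uv, u², u³, v⁻¹, uv⁻¹}.
No further products give new elements, so |G| = 8.

Answer: 8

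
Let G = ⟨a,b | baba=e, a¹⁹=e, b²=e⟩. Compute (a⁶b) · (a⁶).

Compute (a⁶b) · (a⁶) by multiplying left to right and reducing via the relations at each step:
  (a⁶b) · a⁶ = b

Answer: b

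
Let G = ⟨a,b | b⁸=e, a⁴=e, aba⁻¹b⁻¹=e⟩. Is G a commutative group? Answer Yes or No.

Each pair of generators commutes: a·b = ab = b·a. Since the generators pairwise commute, every element of G commutes with every other, so G is abelian.

Answer: Yes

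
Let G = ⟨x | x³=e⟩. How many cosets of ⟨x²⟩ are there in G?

First find ord(x²) by computing successive powers:
  (x²)¹ = x², (x²)² = x, (x²)³ = e.
So |⟨x²⟩| = ord(x²) = 3. With |G| = 3, by Lagrange [G : ⟨x²⟩] = 3/3 = 1.

Answer: 1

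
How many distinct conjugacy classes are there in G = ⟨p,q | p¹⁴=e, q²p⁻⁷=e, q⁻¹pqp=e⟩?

The conjugacy classes (representative and size) are:
  [e] (size 1), [p¹³] (size 2), [p¹²] (size 2), [p¹¹] (size 2), [p⁴] (size 2), [p⁵] (size 2), [p⁸] (size 2), [p⁷] (size 1), [p⁵q⁻¹] (size 7), [p⁵q] (size 7).
Class equation: 1 + 2 + 2 + 2 + 2 + 2 + 2 + 1 + 7 + 7 = 28 = |G|. So G has 10 conjugacy classes.

Answer: 10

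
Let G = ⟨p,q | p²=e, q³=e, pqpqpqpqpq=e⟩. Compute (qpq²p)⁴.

Compute successive powers of (qpq²p), reducing at each step:
  (qpq²p)²: (qpq²p) · q = qpq²pq;   (qpq²pq) · p = qpq²pqp;   (qpq²pqp) · q² = qpq²pqpq²;   (qpq²pqpq²) · p = qpq²pqpq²p
  (qpq²p)³: (qpq²pqpq²p) · q = qpq²pqpq²pq;   (qpq²pqpq²pq) · p = pqpq²pqpq²pq;   (pqpq²pqpq²pq) · q² = pqpq²pqpq²p;   (pqpq²pqpq²p) · p = pqpq²pqpq²
  (qpq²p)⁴: (pqpq²pqpq²) · q = pqpq²pqp;   (pqpq²pqp) · p = pqpq²pq;   (pqpq²pq) · q² = pqpq²p;   (pqpq²p) · p = pqpq²

Answer: pqpq²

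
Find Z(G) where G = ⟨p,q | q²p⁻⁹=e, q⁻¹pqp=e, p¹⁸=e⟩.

An element z ∈ Z(G) iff z commutes with every generator.
For example p⁹ is central: (p⁹)·p = p¹⁰ = p·(p⁹); (p⁹)·q = q⁻¹ = q·(p⁹).
Whereas p ∉ Z(G) since p·q = pq ≠ p⁸q⁻¹ = q·p.
Checking each of the 36 elements this way gives Z(G) = {e, p⁹}, of order 2.

Answer: {e, p⁹}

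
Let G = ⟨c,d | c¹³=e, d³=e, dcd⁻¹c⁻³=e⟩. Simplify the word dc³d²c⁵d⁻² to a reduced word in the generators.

Multiply left to right, reducing at each step:
  d · c³ = c⁹d
  (c⁹d) · d² = c⁹
  (c⁹) · c⁵ = c
  c · d⁻² = cd

Answer: cd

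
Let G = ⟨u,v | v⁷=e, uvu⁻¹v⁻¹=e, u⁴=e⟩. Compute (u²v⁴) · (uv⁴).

Compute (u²v⁴) · (uv⁴) by multiplying left to right and reducing via the relations at each step:
  (u²v⁴) · u = u³v⁴
  (u³v⁴) · v⁴ = u³v

Answer: u³v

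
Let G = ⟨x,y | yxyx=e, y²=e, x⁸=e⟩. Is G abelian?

x·y = xy but y·x = x⁷y, so x·y ≠ y·x and G is not abelian.

Answer: No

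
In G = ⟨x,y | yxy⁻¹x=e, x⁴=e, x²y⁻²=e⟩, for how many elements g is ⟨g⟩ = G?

⟨g⟩ = G would require ord(g) = |G| = 8, but the maximum element order in G is 4 < 8. So G is not cyclic and no single element generates it: the count is 0.

Answer: 0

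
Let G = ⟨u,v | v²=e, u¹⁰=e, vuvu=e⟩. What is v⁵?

Compute successive powers of v, reducing at each step:
  v²: v · v = e
  v³: e · v = v
  v⁴: v · v = e
  v⁵: e · v = v

Answer: v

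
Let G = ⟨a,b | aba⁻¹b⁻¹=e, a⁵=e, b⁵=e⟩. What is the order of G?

Enumerate words in the generators, reducing via the relations: the distinct elements are
  {a, b, e, ab, a², a³, a⁴, b², b³, b⁴, ab², ab³, ab⁴, a²b, a³b, a⁴b, a²b², a²b³, a²b⁴, a³b², a³b³, a³b⁴, a⁴b², a⁴b³, a⁴b⁴}.
No further products give new elements, so |G| = 25.

Answer: 25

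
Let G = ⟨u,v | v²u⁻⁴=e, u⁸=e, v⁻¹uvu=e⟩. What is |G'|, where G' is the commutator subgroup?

G' = [G, G] is generated by all commutators. The generator-pair commutators are: [u, v] = u².
The subgroup they normally generate is {e, u², u⁴, u⁶}, of order 4.
Check: |G/G'| = 16/4 = 4 is the order of the abelianisation.

Answer: 4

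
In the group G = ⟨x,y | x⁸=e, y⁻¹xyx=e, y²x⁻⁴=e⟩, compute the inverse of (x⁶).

The order of (x⁶) is 4 (smallest k with (x⁶)ᵏ = e), so (x⁶)⁻¹ = (x⁶)³ = x².
Check: (x⁶) · (x²) → (x⁶) · x² = e, giving e as required.

Answer: x²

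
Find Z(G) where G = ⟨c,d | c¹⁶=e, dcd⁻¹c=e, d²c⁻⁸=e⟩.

An element z ∈ Z(G) iff z commutes with every generator.
For example c⁸ is central: (c⁸)·c = c⁹ = c·(c⁸); (c⁸)·d = d⁻¹ = d·(c⁸).
Whereas c ∉ Z(G) since c·d = cd ≠ c⁷d⁻¹ = d·c.
Checking each of the 32 elements this way gives Z(G) = {e, c⁸}, of order 2.

Answer: {e, c⁸}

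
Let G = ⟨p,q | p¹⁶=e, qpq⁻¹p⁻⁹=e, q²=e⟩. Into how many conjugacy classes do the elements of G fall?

The conjugacy classes (representative and size) are:
  [e] (size 1), [p⁹] (size 2), [p²] (size 1), [p³] (size 2), [p⁴] (size 1), [p¹³] (size 2), [p⁶] (size 1), [p¹⁵] (size 2), [p⁸] (size 1), [p¹⁰] (size 1), [p¹²] (size 1), [p¹⁴] (size 1), [q] (size 2), [pq] (size 2), [p²q] (size 2), [p¹¹q] (size 2), [p⁴q] (size 2), [p¹³q] (size 2), [p¹⁴q] (size 2), [p¹⁵q] (size 2).
Class equation: 1 + 2 + 1 + 2 + 1 + 2 + 1 + 2 + 1 + 1 + 1 + 1 + 2 + 2 + 2 + 2 + 2 + 2 + 2 + 2 = 32 = |G|. So G has 20 conjugacy classes.

Answer: 20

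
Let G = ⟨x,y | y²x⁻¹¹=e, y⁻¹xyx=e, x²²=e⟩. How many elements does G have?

Enumerate words in the generators, reducing via the relations: the distinct elements are
  {e, x, y, xy, x², x³, x⁴, x⁵, x⁶, x⁷, x⁸, x⁹, x²y, x²¹, x²⁰, x³y, x¹², x¹³, x¹¹, x¹⁰, x¹⁴, x¹⁵, x¹⁶, x¹⁷, x¹⁸, x¹⁹, x⁴y, x⁵y, x⁶y, x⁷y, x⁸y, x⁹y, y⁻¹, xy⁻¹, x¹⁰y, x²y⁻¹, x³y⁻¹, x⁴y⁻¹, x⁵y⁻¹, x⁶y⁻¹, x⁷y⁻¹, x⁸y⁻¹, x⁹y⁻¹, x¹⁰y⁻¹}.
No further products give new elements, so |G| = 44.

Answer: 44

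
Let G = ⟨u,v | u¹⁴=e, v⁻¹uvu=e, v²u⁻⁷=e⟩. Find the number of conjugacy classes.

The conjugacy classes (representative and size) are:
  [e] (size 1), [u¹³] (size 2), [u¹²] (size 2), [u¹¹] (size 2), [u⁴] (size 2), [u⁵] (size 2), [u⁸] (size 2), [u⁷] (size 1), [u⁵v⁻¹] (size 7), [u⁵v] (size 7).
Class equation: 1 + 2 + 2 + 2 + 2 + 2 + 2 + 1 + 7 + 7 = 28 = |G|. So G has 10 conjugacy classes.

Answer: 10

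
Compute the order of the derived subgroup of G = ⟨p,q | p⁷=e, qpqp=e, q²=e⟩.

G' = [G, G] is generated by all commutators. The generator-pair commutators are: [p, q] = p².
The subgroup they normally generate is {e, p, p², p³, p⁴, p⁵, p⁶}, of order 7.
Check: |G/G'| = 14/7 = 2 is the order of the abelianisation.

Answer: 7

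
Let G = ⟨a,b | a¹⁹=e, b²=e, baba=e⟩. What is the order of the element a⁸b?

Compute successive powers until reaching e:
  (a⁸b)¹ = a⁸b, (a⁸b)² = e.
The smallest positive k with (a⁸b)ᵏ = e is 2.

Answer: 2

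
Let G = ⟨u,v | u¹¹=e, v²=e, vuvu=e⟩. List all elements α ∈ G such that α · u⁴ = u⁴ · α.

⟨u⁴⟩ ⊆ C_G(u⁴) since powers of u⁴ commute with u⁴; so |C_G(u⁴)| ≥ |⟨u⁴⟩| = 11.
By orbit–stabilizer, |C_G(u⁴)| = |G| / |conj. class of u⁴| = 22 / 2 = 11.
The 11 elements commuting with u⁴ are {e, u, u², u³, u⁴, u⁵, u⁶, u⁷, u⁸, u⁹, u¹⁰}.

Answer: {e, u, u², u³, u⁴, u⁵, u⁶, u⁷, u⁸, u⁹, u¹⁰}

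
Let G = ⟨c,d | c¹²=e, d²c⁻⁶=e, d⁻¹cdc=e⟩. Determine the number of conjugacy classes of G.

The conjugacy classes (representative and size) are:
  [e] (size 1), [c¹¹] (size 2), [c²] (size 2), [c⁹] (size 2), [c⁴] (size 2), [c⁵] (size 2), [c⁶] (size 1), [c²d] (size 6), [cd] (size 6).
Class equation: 1 + 2 + 2 + 2 + 2 + 2 + 1 + 6 + 6 = 24 = |G|. So G has 9 conjugacy classes.

Answer: 9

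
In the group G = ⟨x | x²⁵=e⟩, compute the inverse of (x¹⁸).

The order of (x¹⁸) is 25 (smallest k with (x¹⁸)ᵏ = e), so (x¹⁸)⁻¹ = (x¹⁸)²⁴ = x⁷.
Check: (x¹⁸) · (x⁷) → (x¹⁸) · x⁷ = e, giving e as required.

Answer: x⁷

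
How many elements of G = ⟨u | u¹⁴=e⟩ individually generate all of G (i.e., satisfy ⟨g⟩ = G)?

G is cyclic of order 14. An element generates G iff its order is 14, and a cyclic group of order 14 has exactly φ(14) = 6 such elements.

Answer: 6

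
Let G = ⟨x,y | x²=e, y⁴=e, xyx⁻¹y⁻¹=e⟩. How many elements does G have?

Enumerate words in the generators, reducing via the relations: the distinct elements are
  {e, x, y, xy, y², y³, xy², xy³}.
No further products give new elements, so |G| = 8.

Answer: 8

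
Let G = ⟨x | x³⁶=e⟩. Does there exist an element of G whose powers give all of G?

|G| = 36. The element x has order 36 (its powers give 36 distinct elements), so ⟨x⟩ = G and G is cyclic.

Answer: Yes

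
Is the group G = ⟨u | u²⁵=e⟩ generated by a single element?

|G| = 25. The element u has order 25 (its powers give 25 distinct elements), so ⟨u⟩ = G and G is cyclic.

Answer: Yes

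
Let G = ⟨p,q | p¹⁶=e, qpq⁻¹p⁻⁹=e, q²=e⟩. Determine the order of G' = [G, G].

G' = [G, G] is generated by all commutators. The generator-pair commutators are: [p, q] = p⁸.
The subgroup they normally generate is {e, p⁸}, of order 2.
Check: |G/G'| = 32/2 = 16 is the order of the abelianisation.

Answer: 2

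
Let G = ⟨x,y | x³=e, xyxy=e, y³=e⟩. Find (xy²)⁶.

Compute successive powers of (xy²), reducing at each step:
  (xy²)²: (xy²) · x = xy²x;   (xy²x) · y² = yx²
  (xy²)³: (yx²) · x = y;   y · y² = e
  (xy²)⁴: e · x = x;   x · y² = xy²
  (xy²)⁵: (xy²) · x = xy²x;   (xy²x) · y² = yx²
  (xy²)⁶: (yx²) · x = y;   y · y² = e

Answer: e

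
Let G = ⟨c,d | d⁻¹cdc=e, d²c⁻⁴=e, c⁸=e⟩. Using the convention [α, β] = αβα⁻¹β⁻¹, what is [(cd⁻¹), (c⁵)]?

[(cd⁻¹), (c⁵)] = (cd⁻¹)·(c⁵)·(cd⁻¹)⁻¹·(c⁵)⁻¹.
  (cd⁻¹) · (c⁵) = d
  d · (cd) = c³
  (c³) · (c³) = c⁶

Answer: c⁶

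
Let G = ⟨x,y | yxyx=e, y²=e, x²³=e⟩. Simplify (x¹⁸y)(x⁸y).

Compute (x¹⁸y) · (x⁸y) by multiplying left to right and reducing via the relations at each step:
  (x¹⁸y) · x⁸ = x¹⁰y
  (x¹⁰y) · y = x¹⁰

Answer: x¹⁰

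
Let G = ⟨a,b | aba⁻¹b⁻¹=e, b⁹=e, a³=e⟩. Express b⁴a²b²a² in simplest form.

Multiply left to right, reducing at each step:
  (b⁴) · a² = a²b⁴
  (a²b⁴) · b² = a²b⁶
  (a²b⁶) · a² = ab⁶

Answer: ab⁶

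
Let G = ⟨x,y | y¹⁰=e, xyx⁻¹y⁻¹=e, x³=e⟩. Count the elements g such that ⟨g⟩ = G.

G is cyclic of order 30. An element generates G iff its order is 30, and a cyclic group of order 30 has exactly φ(30) = 8 such elements.

Answer: 8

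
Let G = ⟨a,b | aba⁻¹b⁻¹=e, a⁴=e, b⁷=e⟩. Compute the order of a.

Compute successive powers until reaching e:
  a¹ = a, a² = a², a³ = a³, a⁴ = e.
The smallest positive k with aᵏ = e is 4.

Answer: 4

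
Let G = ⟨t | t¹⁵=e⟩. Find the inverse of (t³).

The order of (t³) is 5 (smallest k with (t³)ᵏ = e), so (t³)⁻¹ = (t³)⁴ = t¹².
Check: (t³) · (t¹²) → (t³) · t¹² = e, giving e as required.

Answer: t¹²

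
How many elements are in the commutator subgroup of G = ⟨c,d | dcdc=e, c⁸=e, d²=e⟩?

G' = [G, G] is generated by all commutators. The generator-pair commutators are: [c, d] = c².
The subgroup they normally generate is {e, c², c⁴, c⁶}, of order 4.
Check: |G/G'| = 16/4 = 4 is the order of the abelianisation.

Answer: 4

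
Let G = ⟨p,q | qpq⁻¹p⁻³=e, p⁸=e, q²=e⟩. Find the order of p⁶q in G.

Compute successive powers until reaching e:
  (p⁶q)¹ = p⁶q, (p⁶q)² = e.
The smallest positive k with (p⁶q)ᵏ = e is 2.

Answer: 2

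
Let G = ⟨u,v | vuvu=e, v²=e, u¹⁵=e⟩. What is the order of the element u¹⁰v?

Compute successive powers until reaching e:
  (u¹⁰v)¹ = u¹⁰v, (u¹⁰v)² = e.
The smallest positive k with (u¹⁰v)ᵏ = e is 2.

Answer: 2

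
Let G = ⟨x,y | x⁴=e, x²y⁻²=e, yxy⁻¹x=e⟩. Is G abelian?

x·y = xy but y·x = xy⁻¹, so x·y ≠ y·x and G is not abelian.

Answer: No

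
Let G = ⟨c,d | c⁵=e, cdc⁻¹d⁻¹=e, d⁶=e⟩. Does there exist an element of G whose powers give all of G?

|G| = 30. The element cd has order 30 (its powers give 30 distinct elements), so ⟨cd⟩ = G and G is cyclic.

Answer: Yes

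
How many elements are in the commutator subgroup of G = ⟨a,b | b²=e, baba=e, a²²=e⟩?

G' = [G, G] is generated by all commutators. The generator-pair commutators are: [a, b] = a².
The subgroup they normally generate is {e, a², a⁴, a⁶, a⁸, a¹⁰, a¹², a¹⁴, a¹⁶, a¹⁸, a²⁰}, of order 11.
Check: |G/G'| = 44/11 = 4 is the order of the abelianisation.

Answer: 11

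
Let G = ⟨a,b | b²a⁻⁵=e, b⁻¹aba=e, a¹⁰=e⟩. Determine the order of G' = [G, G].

G' = [G, G] is generated by all commutators. The generator-pair commutators are: [a, b] = a².
The subgroup they normally generate is {e, a², a⁴, a⁶, a⁸}, of order 5.
Check: |G/G'| = 20/5 = 4 is the order of the abelianisation.

Answer: 5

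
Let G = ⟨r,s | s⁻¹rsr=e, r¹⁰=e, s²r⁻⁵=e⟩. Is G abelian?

r·s = rs but s·r = r⁴s⁻¹, so r·s ≠ s·r and G is not abelian.

Answer: No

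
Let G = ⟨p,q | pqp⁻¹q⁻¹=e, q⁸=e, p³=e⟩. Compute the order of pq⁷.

Compute successive powers until reaching e:
  (pq⁷)¹ = pq⁷, (pq⁷)² = p²q⁶, (pq⁷)³ = q⁵, (pq⁷)⁴ = pq⁴, (pq⁷)⁵ = p²q³, (pq⁷)⁶ = q², (pq⁷)⁷ = pq, (pq⁷)⁸ = p², (pq⁷)⁹ = q⁷, (pq⁷)¹⁰ = pq⁶, (pq⁷)¹¹ = p²q⁵, (pq⁷)¹² = q⁴, (pq⁷)¹³ = pq³, (pq⁷)¹⁴ = p²q², (pq⁷)¹⁵ = q, (pq⁷)¹⁶ = p, (pq⁷)¹⁷ = p²q⁷, (pq⁷)¹⁸ = q⁶, (pq⁷)¹⁹ = pq⁵, (pq⁷)²⁰ = p²q⁴, (pq⁷)²¹ = q³, (pq⁷)²² = pq², (pq⁷)²³ = p²q, (pq⁷)²⁴ = e.
The smallest positive k with (pq⁷)ᵏ = e is 24.

Answer: 24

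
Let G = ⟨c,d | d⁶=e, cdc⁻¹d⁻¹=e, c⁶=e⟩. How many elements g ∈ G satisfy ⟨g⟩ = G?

⟨g⟩ = G would require ord(g) = |G| = 36, but the maximum element order in G is 6 < 36. So G is not cyclic and no single element generates it: the count is 0.

Answer: 0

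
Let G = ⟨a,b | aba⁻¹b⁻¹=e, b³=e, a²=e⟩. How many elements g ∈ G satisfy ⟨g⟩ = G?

G is cyclic of order 6. An element generates G iff its order is 6, and a cyclic group of order 6 has exactly φ(6) = 2 such elements.

Answer: 2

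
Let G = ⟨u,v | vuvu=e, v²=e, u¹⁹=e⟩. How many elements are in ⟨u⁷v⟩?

|⟨u⁷v⟩| equals the order of u⁷v. Compute successive powers until reaching e:
  (u⁷v)¹ = u⁷v, (u⁷v)² = e.
The smallest positive k with (u⁷v)ᵏ = e is 2, so |⟨u⁷v⟩| = 2.

Answer: 2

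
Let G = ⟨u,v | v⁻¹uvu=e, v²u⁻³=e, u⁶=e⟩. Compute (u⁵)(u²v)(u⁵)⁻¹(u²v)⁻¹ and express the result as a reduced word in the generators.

[(u⁵), (u²v)] = (u⁵)·(u²v)·(u⁵)⁻¹·(u²v)⁻¹.
  (u⁵) · (u²v) = uv
  (uv) · u = v
  v · (u²v⁻¹) = u⁴

Answer: u⁴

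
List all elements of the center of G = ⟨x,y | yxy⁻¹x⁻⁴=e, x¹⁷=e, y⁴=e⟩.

An element z ∈ Z(G) iff z commutes with every generator.
For example e is central: e·x = x = x·e; e·y = y = y·e.
Whereas x ∉ Z(G) since x·y = xy ≠ x⁴y = y·x.
Checking each of the 68 elements this way gives Z(G) = {e}, of order 1.

Answer: {e}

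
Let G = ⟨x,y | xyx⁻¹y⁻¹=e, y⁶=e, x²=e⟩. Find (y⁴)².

Compute successive powers of (y⁴), reducing at each step:
  (y⁴)²: (y⁴) · y⁴ = y²

Answer: y²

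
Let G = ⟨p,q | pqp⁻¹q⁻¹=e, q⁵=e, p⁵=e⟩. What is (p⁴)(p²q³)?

Compute (p⁴) · (p²q³) by multiplying left to right and reducing via the relations at each step:
  (p⁴) · p² = p
  p · q³ = pq³

Answer: pq³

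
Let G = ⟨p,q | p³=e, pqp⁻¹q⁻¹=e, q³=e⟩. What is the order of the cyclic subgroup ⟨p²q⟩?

|⟨p²q⟩| equals the order of p²q. Compute successive powers until reaching e:
  (p²q)¹ = p²q, (p²q)² = pq², (p²q)³ = e.
The smallest positive k with (p²q)ᵏ = e is 3, so |⟨p²q⟩| = 3.

Answer: 3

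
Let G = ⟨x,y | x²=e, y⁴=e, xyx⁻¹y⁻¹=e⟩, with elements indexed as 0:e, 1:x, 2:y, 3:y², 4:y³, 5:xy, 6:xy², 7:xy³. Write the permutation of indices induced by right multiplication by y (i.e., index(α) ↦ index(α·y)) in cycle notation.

(0 2 3 4)(1 5 6 7)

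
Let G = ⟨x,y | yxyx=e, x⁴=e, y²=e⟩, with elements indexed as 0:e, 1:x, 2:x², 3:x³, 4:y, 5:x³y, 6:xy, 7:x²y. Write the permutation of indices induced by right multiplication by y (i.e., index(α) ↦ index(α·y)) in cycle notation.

(0 4)(1 6)(2 7)(3 5)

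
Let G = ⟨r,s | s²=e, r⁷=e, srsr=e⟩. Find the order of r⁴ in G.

Compute successive powers until reaching e:
  (r⁴)¹ = r⁴, (r⁴)² = r, (r⁴)³ = r⁵, (r⁴)⁴ = r², (r⁴)⁵ = r⁶, (r⁴)⁶ = r³, (r⁴)⁷ = e.
The smallest positive k with (r⁴)ᵏ = e is 7.

Answer: 7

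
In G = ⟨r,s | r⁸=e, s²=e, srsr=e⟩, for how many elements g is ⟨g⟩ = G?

⟨g⟩ = G would require ord(g) = |G| = 16, but the maximum element order in G is 8 < 16. So G is not cyclic and no single element generates it: the count is 0.

Answer: 0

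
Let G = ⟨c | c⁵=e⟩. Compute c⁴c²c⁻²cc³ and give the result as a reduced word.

Multiply left to right, reducing at each step:
  (c⁴) · c² = c
  c · c⁻² = c⁴
  (c⁴) · c = e
  e · c³ = c³

Answer: c³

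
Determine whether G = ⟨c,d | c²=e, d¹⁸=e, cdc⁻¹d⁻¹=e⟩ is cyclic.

|G| = 36, but the maximum element order in G is 18 < 36. No single element generates all of G, so G is not cyclic.

Answer: No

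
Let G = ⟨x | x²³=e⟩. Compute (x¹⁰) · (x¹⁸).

Compute (x¹⁰) · (x¹⁸) by multiplying left to right and reducing via the relations at each step:
  (x¹⁰) · x¹⁸ = x⁵

Answer: x⁵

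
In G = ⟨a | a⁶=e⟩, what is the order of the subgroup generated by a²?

|⟨a²⟩| equals the order of a². Compute successive powers until reaching e:
  (a²)¹ = a², (a²)² = a⁴, (a²)³ = e.
The smallest positive k with (a²)ᵏ = e is 3, so |⟨a²⟩| = 3.

Answer: 3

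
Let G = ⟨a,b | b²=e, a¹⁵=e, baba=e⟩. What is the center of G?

An element z ∈ Z(G) iff z commutes with every generator.
For example e is central: e·a = a = a·e; e·b = b = b·e.
Whereas a ∉ Z(G) since a·b = ab ≠ a¹⁴b = b·a.
Checking each of the 30 elements this way gives Z(G) = {e}, of order 1.

Answer: {e}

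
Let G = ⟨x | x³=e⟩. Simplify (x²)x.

Compute (x²) · x by multiplying left to right and reducing via the relations at each step:
  (x²) · x = e

Answer: e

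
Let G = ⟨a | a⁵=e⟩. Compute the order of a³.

Compute successive powers until reaching e:
  (a³)¹ = a³, (a³)² = a, (a³)³ = a⁴, (a³)⁴ = a², (a³)⁵ = e.
The smallest positive k with (a³)ᵏ = e is 5.

Answer: 5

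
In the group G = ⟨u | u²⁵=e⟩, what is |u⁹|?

Compute successive powers until reaching e:
  (u⁹)¹ = u⁹, (u⁹)² = u¹⁸, (u⁹)³ = u², (u⁹)⁴ = u¹¹, (u⁹)⁵ = u²⁰, (u⁹)⁶ = u⁴, (u⁹)⁷ = u¹³, (u⁹)⁸ = u²², (u⁹)⁹ = u⁶, (u⁹)¹⁰ = u¹⁵, (u⁹)¹¹ = u²⁴, (u⁹)¹² = u⁸, (u⁹)¹³ = u¹⁷, (u⁹)¹⁴ = u, (u⁹)¹⁵ = u¹⁰, (u⁹)¹⁶ = u¹⁹, (u⁹)¹⁷ = u³, (u⁹)¹⁸ = u¹², (u⁹)¹⁹ = u²¹, (u⁹)²⁰ = u⁵, (u⁹)²¹ = u¹⁴, (u⁹)²² = u²³, (u⁹)²³ = u⁷, (u⁹)²⁴ = u¹⁶, (u⁹)²⁵ = e.
The smallest positive k with (u⁹)ᵏ = e is 25.

Answer: 25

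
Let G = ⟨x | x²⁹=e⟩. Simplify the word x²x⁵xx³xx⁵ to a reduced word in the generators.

Multiply left to right, reducing at each step:
  (x²) · x⁵ = x⁷
  (x⁷) · x = x⁸
  (x⁸) · x³ = x¹¹
  (x¹¹) · x = x¹²
  (x¹²) · x⁵ = x¹⁷

Answer: x¹⁷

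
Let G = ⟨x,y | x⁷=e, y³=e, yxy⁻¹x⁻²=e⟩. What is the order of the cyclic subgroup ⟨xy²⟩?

|⟨xy²⟩| equals the order of xy². Compute successive powers until reaching e:
  (xy²)¹ = xy², (xy²)² = x⁵y, (xy²)³ = e.
The smallest positive k with (xy²)ᵏ = e is 3, so |⟨xy²⟩| = 3.

Answer: 3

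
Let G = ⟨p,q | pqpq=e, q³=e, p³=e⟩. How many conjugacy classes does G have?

The conjugacy classes (representative and size) are:
  [e] (size 1), [qp²] (size 4), [q²p] (size 4), [p²q²] (size 3).
Class equation: 1 + 4 + 4 + 3 = 12 = |G|. So G has 4 conjugacy classes.

Answer: 4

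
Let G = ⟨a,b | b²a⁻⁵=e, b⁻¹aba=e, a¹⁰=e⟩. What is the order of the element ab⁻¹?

Compute successive powers until reaching e:
  (ab⁻¹)¹ = ab⁻¹, (ab⁻¹)² = a⁵, (ab⁻¹)³ = ab, (ab⁻¹)⁴ = e.
The smallest positive k with (ab⁻¹)ᵏ = e is 4.

Answer: 4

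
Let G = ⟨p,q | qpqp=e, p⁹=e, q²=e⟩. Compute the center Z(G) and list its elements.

An element z ∈ Z(G) iff z commutes with every generator.
For example e is central: e·p = p = p·e; e·q = q = q·e.
Whereas p ∉ Z(G) since p·q = pq ≠ p⁸q = q·p.
Checking each of the 18 elements this way gives Z(G) = {e}, of order 1.

Answer: {e}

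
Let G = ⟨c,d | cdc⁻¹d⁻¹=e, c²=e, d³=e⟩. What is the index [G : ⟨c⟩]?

First find ord(c) by computing successive powers:
  c¹ = c, c² = e.
So |⟨c⟩| = ord(c) = 2. With |G| = 6, by Lagrange [G : ⟨c⟩] = 6/2 = 3.

Answer: 3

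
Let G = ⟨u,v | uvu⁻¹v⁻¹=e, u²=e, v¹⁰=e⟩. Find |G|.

Enumerate words in the generators, reducing via the relations: the distinct elements are
  {e, u, v, uv, v², v³, v⁴, v⁵, v⁶, v⁷, v⁸, v⁹, uv², uv³, uv⁴, uv⁵, uv⁶, uv⁷, uv⁸, uv⁹}.
No further products give new elements, so |G| = 20.

Answer: 20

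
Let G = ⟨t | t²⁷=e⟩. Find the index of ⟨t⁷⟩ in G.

First find ord(t⁷) by computing successive powers:
  (t⁷)¹ = t⁷, (t⁷)² = t¹⁴, (t⁷)³ = t²¹, (t⁷)⁴ = t, (t⁷)⁵ = t⁸, (t⁷)⁶ = t¹⁵, (t⁷)⁷ = t²², (t⁷)⁸ = t², (t⁷)⁹ = t⁹, (t⁷)¹⁰ = t¹⁶, (t⁷)¹¹ = t²³, (t⁷)¹² = t³, (t⁷)¹³ = t¹⁰, (t⁷)¹⁴ = t¹⁷, (t⁷)¹⁵ = t²⁴, (t⁷)¹⁶ = t⁴, (t⁷)¹⁷ = t¹¹, (t⁷)¹⁸ = t¹⁸, (t⁷)¹⁹ = t²⁵, (t⁷)²⁰ = t⁵, (t⁷)²¹ = t¹², (t⁷)²² = t¹⁹, (t⁷)²³ = t²⁶, (t⁷)²⁴ = t⁶, (t⁷)²⁵ = t¹³, (t⁷)²⁶ = t²⁰, (t⁷)²⁷ = e.
So |⟨t⁷⟩| = ord(t⁷) = 27. With |G| = 27, by Lagrange [G : ⟨t⁷⟩] = 27/27 = 1.

Answer: 1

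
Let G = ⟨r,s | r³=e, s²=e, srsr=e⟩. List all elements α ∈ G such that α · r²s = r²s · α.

⟨r²s⟩ ⊆ C_G(r²s) since powers of r²s commute with r²s; so |C_G(r²s)| ≥ |⟨r²s⟩| = 2.
By orbit–stabilizer, |C_G(r²s)| = |G| / |conj. class of r²s| = 6 / 3 = 2.
The 2 elements commuting with r²s are {e, r²s}.

Answer: {e, r²s}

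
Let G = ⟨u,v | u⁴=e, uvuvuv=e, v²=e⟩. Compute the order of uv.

Compute successive powers until reaching e:
  (uv)¹ = uv, (uv)² = vu³, (uv)³ = e.
The smallest positive k with (uv)ᵏ = e is 3.

Answer: 3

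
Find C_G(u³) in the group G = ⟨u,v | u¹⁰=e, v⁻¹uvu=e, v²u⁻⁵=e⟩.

⟨u³⟩ ⊆ C_G(u³) since powers of u³ commute with u³; so |C_G(u³)| ≥ |⟨u³⟩| = 10.
By orbit–stabilizer, |C_G(u³)| = |G| / |conj. class of u³| = 20 / 2 = 10.
The 10 elements commuting with u³ are {e, u, u², u³, u⁴, u⁵, u⁶, u⁷, u⁸, u⁹}.

Answer: {e, u, u², u³, u⁴, u⁵, u⁶, u⁷, u⁸, u⁹}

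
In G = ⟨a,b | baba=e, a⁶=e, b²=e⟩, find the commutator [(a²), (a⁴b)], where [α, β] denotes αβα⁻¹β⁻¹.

[(a²), (a⁴b)] = (a²)·(a⁴b)·(a²)⁻¹·(a⁴b)⁻¹.
  (a²) · (a⁴b) = b
  b · (a⁴) = a²b
  (a²b) · (a⁴b) = a⁴

Answer: a⁴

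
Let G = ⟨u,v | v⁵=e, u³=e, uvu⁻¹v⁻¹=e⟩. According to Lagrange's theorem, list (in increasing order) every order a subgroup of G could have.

|G| = 15 = 3 · 5. By Lagrange's theorem the order of any subgroup divides 15; the divisors of 15 are 1, 3, 5, 15.

Answer: 1, 3, 5, 15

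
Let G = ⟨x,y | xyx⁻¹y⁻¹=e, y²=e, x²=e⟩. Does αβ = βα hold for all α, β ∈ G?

Each pair of generators commutes: x·y = xy = y·x. Since the generators pairwise commute, every element of G commutes with every other, so G is abelian.

Answer: Yes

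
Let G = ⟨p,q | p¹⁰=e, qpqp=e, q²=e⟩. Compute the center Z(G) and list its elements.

An element z ∈ Z(G) iff z commutes with every generator.
For example p⁵ is central: (p⁵)·p = p⁶ = p·(p⁵); (p⁵)·q = p⁵q = q·(p⁵).
Whereas p ∉ Z(G) since p·q = pq ≠ p⁹q = q·p.
Checking each of the 20 elements this way gives Z(G) = {e, p⁵}, of order 2.

Answer: {e, p⁵}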